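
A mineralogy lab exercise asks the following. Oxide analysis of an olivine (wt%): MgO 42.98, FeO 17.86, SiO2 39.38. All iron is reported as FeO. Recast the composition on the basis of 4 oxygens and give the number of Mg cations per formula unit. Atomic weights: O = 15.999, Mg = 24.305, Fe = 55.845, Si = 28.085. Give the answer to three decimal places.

1.624 Mg apfu

MgO: 42.98/40.304 = 1.06640 mol → 1.06640 mol Mg, 1.06640 mol O.
FeO: 17.86/71.844 = 0.24859 mol → 0.24859 mol Fe, 0.24859 mol O.
SiO2: 39.38/60.083 = 0.65543 mol → 0.65543 mol Si, 1.31086 mol O.
Total oxygen = 2.62585 mol. Normalization factor = 4/2.62585 = 1.52332.
Mg per 4 O = 1.06640 × 1.52332 = 1.624.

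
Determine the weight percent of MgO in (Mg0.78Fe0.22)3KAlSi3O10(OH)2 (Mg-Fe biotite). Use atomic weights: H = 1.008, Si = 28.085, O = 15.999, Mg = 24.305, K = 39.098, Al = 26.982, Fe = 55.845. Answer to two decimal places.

M((Mg0.78Fe0.22)3KAlSi3O10(OH)2) = 438.070 g/mol; M(MgO) = 40.304 g/mol.
Moles MgO per formula unit = 2.34 Mg ÷ 1 = 2.3400.
MgO fraction = (2.3400 × 40.304) / 438.070 = 94.311/438.070 = 0.2153.

21.53 wt%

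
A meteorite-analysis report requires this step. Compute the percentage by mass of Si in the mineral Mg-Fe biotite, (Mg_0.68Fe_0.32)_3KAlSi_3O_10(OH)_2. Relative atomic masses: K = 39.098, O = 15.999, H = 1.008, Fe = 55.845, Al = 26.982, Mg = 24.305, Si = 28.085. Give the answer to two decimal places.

18.83 wt%

Molar mass of (Mg_0.68Fe_0.32)_3KAlSi_3O_10(OH)_2: 2.04·24.305 + 0.96·55.845 + 1·39.098 + 1·26.982 + 3·28.085 + 12·15.999 + 2·1.008 = 447.532 g/mol.
Mass of Si per formula unit: 3 × 28.085 = 84.255 g.
Weight fraction Si = 84.255 / 447.532 = 0.1883.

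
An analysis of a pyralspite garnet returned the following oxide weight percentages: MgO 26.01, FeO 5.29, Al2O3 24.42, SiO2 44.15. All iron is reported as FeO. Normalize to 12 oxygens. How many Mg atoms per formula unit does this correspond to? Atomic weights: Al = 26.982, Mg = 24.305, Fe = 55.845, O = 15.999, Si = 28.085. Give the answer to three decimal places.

MgO (M=40.304): mol = 0.64535; Mg = 0.64535, O = 0.64535.
FeO (M=71.844): mol = 0.07363; Fe = 0.07363, O = 0.07363.
Al2O3 (M=101.961): mol = 0.23950; Al = 0.47900, O = 0.71850.
SiO2 (M=60.083): mol = 0.73482; Si = 0.73482, O = 1.46964.
ΣO = 2.90712; factor = 12/ΣO = 4.12780.
Mg apfu = 0.64535 × 4.12780 = 2.664.

2.664 Mg apfu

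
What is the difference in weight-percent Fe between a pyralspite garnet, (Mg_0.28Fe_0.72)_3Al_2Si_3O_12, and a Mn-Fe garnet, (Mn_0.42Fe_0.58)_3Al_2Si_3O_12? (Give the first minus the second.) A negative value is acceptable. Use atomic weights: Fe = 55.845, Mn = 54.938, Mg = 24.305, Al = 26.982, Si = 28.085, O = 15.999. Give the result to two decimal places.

6.03 percentage points

M((Mg_0.28Fe_0.72)_3Al_2Si_3O_12) = 471.248 g/mol, so wt% Fe = 120.625/471.248 × 100 = 25.60%.
M((Mn_0.42Fe_0.58)_3Al_2Si_3O_12) = 496.599 g/mol, so wt% Fe = 97.170/496.599 × 100 = 19.57%.
25.60 − 19.57 = 6.03 pp.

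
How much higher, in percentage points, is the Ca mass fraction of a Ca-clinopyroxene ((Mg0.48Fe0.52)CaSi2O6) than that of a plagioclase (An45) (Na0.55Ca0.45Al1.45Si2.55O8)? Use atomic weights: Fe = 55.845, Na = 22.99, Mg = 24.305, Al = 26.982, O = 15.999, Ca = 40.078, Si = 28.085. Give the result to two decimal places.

10.51 percentage points

Ca in (Mg0.48Fe0.52)CaSi2O6: molar mass 232.948 g/mol; 1×40.078 = 40.078 g → 17.20 wt%.
Ca in Na0.55Ca0.45Al1.45Si2.55O8: molar mass 269.412 g/mol; 0.45×40.078 = 18.035 g → 6.69 wt%.
Difference = 17.20 − 6.69 = 10.51 percentage points.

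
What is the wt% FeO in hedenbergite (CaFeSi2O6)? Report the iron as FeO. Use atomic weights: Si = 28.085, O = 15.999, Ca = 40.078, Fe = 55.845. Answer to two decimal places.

28.96 wt%

Formula mass = 248.087 g/mol.
1 Fe → 1.0000 mol FeO per formula unit; M(FeO) = 71.844, so FeO mass = 71.844 g.
71.844/248.087 × 100 = 28.96 wt%.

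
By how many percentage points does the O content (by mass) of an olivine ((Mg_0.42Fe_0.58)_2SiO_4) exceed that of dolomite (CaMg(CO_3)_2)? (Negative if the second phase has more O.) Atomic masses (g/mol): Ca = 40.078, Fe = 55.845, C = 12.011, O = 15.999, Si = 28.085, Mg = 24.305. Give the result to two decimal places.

-15.96 percentage points

M((Mg_0.42Fe_0.58)_2SiO_4) = 177.277 g/mol, so wt% O = 63.996/177.277 × 100 = 36.10%.
M(CaMg(CO_3)_2) = 184.399 g/mol, so wt% O = 95.994/184.399 × 100 = 52.06%.
36.10 − 52.06 = -15.96 pp.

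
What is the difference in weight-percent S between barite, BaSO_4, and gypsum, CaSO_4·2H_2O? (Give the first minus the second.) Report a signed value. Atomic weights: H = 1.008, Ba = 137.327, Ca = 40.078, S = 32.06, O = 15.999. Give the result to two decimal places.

S in BaSO_4: molar mass 233.383 g/mol; 1×32.06 = 32.060 g → 13.74 wt%.
S in CaSO_4·2H_2O: molar mass 172.164 g/mol; 1×32.06 = 32.060 g → 18.62 wt%.
Difference = 13.74 − 18.62 = -4.88 percentage points.

-4.88 percentage points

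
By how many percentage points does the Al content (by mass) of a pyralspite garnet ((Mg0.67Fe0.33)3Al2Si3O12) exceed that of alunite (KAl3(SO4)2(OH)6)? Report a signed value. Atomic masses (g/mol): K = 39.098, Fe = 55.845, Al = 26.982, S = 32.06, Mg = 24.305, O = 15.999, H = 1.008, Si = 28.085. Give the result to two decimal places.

-7.12 percentage points

M((Mg0.67Fe0.33)3Al2Si3O12) = 434.347 g/mol, so wt% Al = 53.964/434.347 × 100 = 12.42%.
M(KAl3(SO4)2(OH)6) = 414.198 g/mol, so wt% Al = 80.946/414.198 × 100 = 19.54%.
12.42 − 19.54 = -7.12 pp.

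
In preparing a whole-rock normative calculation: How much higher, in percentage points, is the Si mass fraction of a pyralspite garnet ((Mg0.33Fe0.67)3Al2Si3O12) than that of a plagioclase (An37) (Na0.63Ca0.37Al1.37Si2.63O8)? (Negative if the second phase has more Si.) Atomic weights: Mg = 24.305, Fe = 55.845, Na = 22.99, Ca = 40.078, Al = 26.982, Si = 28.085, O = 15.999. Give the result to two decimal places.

-9.49 percentage points

Si in (Mg0.33Fe0.67)3Al2Si3O12: molar mass 466.517 g/mol; 3×28.085 = 84.255 g → 18.06 wt%.
Si in Na0.63Ca0.37Al1.37Si2.63O8: molar mass 268.133 g/mol; 2.63×28.085 = 73.864 g → 27.55 wt%.
Difference = 18.06 − 27.55 = -9.49 percentage points.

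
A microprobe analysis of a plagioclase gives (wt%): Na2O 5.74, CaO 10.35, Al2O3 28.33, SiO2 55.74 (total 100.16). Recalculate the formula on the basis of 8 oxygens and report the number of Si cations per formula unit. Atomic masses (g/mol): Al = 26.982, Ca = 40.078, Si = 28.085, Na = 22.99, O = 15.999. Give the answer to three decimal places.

2.502 Si apfu

Na2O (M=61.979): mol = 0.09261; Na = 0.18522, O = 0.09261.
CaO (M=56.077): mol = 0.18457; Ca = 0.18457, O = 0.18457.
Al2O3 (M=101.961): mol = 0.27785; Al = 0.55570, O = 0.83355.
SiO2 (M=60.083): mol = 0.92772; Si = 0.92772, O = 1.85544.
ΣO = 2.96617; factor = 8/ΣO = 2.69708.
Si apfu = 0.92772 × 2.69708 = 2.502.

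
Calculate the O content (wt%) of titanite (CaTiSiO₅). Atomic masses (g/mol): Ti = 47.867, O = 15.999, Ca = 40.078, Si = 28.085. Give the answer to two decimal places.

Formula mass = 1*40.078 + 1*47.867 + 1*28.085 + 5*15.999 = 196.025 g/mol, of which 79.995 g is O.
So O makes up 79.995/196.025 = 0.4081 of the mass, i.e. 40.81%.

40.81 wt%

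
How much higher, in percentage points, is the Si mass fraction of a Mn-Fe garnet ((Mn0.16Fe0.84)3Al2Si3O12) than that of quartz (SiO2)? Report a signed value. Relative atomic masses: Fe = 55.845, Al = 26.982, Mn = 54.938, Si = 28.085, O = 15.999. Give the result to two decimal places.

First mineral: 84.255 g Si in 497.307 g formula = 16.94 wt% Si.
Second mineral: 28.085 g Si in 60.083 g formula = 46.74 wt% Si.
16.94% − 46.74% gives a difference of -29.80 percentage points.

-29.80 percentage points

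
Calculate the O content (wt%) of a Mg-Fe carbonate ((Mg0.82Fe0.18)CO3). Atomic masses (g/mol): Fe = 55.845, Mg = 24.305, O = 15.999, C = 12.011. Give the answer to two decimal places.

53.34 wt%

Formula mass = 0.82×24.305 + 0.18×55.845 + 1×12.011 + 3×15.999 = 89.990 g/mol, of which 47.997 g is O.
So O makes up 47.997/89.990 = 0.5334 of the mass, i.e. 53.34%.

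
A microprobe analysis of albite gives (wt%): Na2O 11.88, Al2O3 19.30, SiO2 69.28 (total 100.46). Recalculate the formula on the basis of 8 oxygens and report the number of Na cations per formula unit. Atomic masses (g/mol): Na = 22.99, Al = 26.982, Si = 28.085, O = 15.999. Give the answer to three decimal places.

Na2O: 11.88/61.979 = 0.19168 mol → 0.38336 mol Na, 0.19168 mol O.
Al2O3: 19.30/101.961 = 0.18929 mol → 0.37858 mol Al, 0.56787 mol O.
SiO2: 69.28/60.083 = 1.15307 mol → 1.15307 mol Si, 2.30614 mol O.
Total oxygen = 3.06569 mol. Normalization factor = 8/3.06569 = 2.60953.
Na per 8 O = 0.38336 × 2.60953 = 1.000.

1.000 Na apfu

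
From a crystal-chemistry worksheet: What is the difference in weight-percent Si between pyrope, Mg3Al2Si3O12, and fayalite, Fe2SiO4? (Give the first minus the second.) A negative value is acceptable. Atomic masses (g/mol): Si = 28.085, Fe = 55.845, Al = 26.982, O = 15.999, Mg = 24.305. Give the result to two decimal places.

Si in Mg3Al2Si3O12: molar mass 403.122 g/mol; 3×28.085 = 84.255 g → 20.90 wt%.
Si in Fe2SiO4: molar mass 203.771 g/mol; 1×28.085 = 28.085 g → 13.78 wt%.
Difference = 20.90 − 13.78 = 7.12 percentage points.

7.12 percentage points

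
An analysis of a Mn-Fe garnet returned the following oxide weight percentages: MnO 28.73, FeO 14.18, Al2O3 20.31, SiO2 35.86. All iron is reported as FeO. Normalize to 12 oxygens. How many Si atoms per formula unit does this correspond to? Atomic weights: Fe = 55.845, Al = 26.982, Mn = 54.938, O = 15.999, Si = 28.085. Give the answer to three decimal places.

2.992 Si apfu

28.73 wt% MnO ÷ 70.937 g/mol = 0.40501 mol, giving 0.40501 Mn and 0.40501 O.
14.18 wt% FeO ÷ 71.844 g/mol = 0.19737 mol, giving 0.19737 Fe and 0.19737 O.
20.31 wt% Al2O3 ÷ 101.961 g/mol = 0.19919 mol, giving 0.39838 Al and 0.59757 O.
35.86 wt% SiO2 ÷ 60.083 g/mol = 0.59684 mol, giving 0.59684 Si and 1.19368 O.
Oxygen sums to 2.39363; scaling by 12/2.39363 = 5.01331 puts the formula on 12 O.
Si: 0.59684 × 5.01331 = 2.992 atoms per formula unit.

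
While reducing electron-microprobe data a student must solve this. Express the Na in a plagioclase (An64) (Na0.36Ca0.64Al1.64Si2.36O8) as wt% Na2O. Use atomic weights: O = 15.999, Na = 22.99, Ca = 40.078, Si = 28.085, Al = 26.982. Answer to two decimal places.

M(Na0.36Ca0.64Al1.64Si2.36O8) = 272.449 g/mol; M(Na2O) = 61.979 g/mol.
Moles Na2O per formula unit = 0.36 Na ÷ 2 = 0.1800.
Na2O fraction = (0.1800 × 61.979) / 272.449 = 11.156/272.449 = 0.0409.

4.09 wt%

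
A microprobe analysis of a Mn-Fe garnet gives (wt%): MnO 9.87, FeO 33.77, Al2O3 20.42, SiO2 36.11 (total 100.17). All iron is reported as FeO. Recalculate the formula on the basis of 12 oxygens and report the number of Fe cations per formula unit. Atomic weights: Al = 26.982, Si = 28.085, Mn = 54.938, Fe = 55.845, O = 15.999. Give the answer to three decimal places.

MnO (M=70.937): mol = 0.13914; Mn = 0.13914, O = 0.13914.
FeO (M=71.844): mol = 0.47005; Fe = 0.47005, O = 0.47005.
Al2O3 (M=101.961): mol = 0.20027; Al = 0.40054, O = 0.60081.
SiO2 (M=60.083): mol = 0.60100; Si = 0.60100, O = 1.20200.
ΣO = 2.41200; factor = 12/ΣO = 4.97512.
Fe apfu = 0.47005 × 4.97512 = 2.339.

2.339 Fe apfu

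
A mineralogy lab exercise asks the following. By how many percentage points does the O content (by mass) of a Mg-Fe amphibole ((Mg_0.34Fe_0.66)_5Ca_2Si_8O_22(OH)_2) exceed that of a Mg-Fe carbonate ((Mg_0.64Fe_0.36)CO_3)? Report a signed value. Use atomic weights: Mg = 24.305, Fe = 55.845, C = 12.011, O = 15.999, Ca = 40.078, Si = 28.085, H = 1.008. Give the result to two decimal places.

O in (Mg_0.34Fe_0.66)_5Ca_2Si_8O_22(OH)_2: molar mass 916.435 g/mol; 24×15.999 = 383.976 g → 41.90 wt%.
O in (Mg_0.64Fe_0.36)CO_3: molar mass 95.667 g/mol; 3×15.999 = 47.997 g → 50.17 wt%.
Difference = 41.90 − 50.17 = -8.27 percentage points.

-8.27 percentage points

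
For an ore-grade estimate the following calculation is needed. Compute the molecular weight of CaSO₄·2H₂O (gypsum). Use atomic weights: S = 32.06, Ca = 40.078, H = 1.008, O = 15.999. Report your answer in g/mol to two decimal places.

172.16 g/mol

M = 1×40.078 + 1×32.06 + 6×15.999 + 4×1.008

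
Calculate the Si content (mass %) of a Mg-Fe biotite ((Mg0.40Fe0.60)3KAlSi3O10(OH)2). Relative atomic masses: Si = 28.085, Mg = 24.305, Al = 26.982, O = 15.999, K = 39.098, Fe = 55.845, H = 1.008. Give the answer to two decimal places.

M((Mg0.40Fe0.60)3KAlSi3O10(OH)2) = 474.026 g/mol.
Si contributes 3 × 28.085 = 84.255 g per mole.
84.255/474.026 = 0.1777 → 17.77%.

17.77 mass %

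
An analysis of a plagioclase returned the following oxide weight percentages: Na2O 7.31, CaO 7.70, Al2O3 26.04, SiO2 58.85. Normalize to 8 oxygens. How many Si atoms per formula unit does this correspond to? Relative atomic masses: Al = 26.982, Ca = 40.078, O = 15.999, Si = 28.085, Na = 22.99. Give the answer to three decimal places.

2.629 Si apfu

7.31 wt% Na2O ÷ 61.979 g/mol = 0.11794 mol, giving 0.23588 Na and 0.11794 O.
7.70 wt% CaO ÷ 56.077 g/mol = 0.13731 mol, giving 0.13731 Ca and 0.13731 O.
26.04 wt% Al2O3 ÷ 101.961 g/mol = 0.25539 mol, giving 0.51078 Al and 0.76617 O.
58.85 wt% SiO2 ÷ 60.083 g/mol = 0.97948 mol, giving 0.97948 Si and 1.95896 O.
Oxygen sums to 2.98038; scaling by 8/2.98038 = 2.68422 puts the formula on 8 O.
Si: 0.97948 × 2.68422 = 2.629 atoms per formula unit.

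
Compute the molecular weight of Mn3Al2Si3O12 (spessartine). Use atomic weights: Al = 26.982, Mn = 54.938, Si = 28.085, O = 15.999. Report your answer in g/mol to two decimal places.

495.02 g/mol

Mn: 3 × 54.938 = 164.8140
Al: 2 × 26.982 = 53.9640
Si: 3 × 28.085 = 84.2550
O: 12 × 15.999 = 191.9880
Summing the contributions gives the formula mass.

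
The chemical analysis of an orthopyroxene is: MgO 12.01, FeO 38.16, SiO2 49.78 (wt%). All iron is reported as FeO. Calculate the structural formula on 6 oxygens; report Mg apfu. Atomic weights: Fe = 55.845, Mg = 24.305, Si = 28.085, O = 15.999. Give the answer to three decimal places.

0.719 Mg apfu

MgO: 12.01/40.304 = 0.29799 mol → 0.29799 mol Mg, 0.29799 mol O.
FeO: 38.16/71.844 = 0.53115 mol → 0.53115 mol Fe, 0.53115 mol O.
SiO2: 49.78/60.083 = 0.82852 mol → 0.82852 mol Si, 1.65704 mol O.
Total oxygen = 2.48618 mol. Normalization factor = 6/2.48618 = 2.41334.
Mg per 6 O = 0.29799 × 2.41334 = 0.719.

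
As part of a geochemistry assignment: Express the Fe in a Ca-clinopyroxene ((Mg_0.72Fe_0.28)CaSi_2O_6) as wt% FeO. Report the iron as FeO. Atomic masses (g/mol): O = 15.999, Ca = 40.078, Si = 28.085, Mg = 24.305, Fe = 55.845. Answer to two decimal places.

8.93 wt%

Molar mass of (Mg_0.72Fe_0.28)CaSi_2O_6 = 0.72*24.305 + 0.28*55.845 + 1*40.078 + 2*28.085 + 6*15.999 = 225.378 g/mol.
Each formula unit contains 0.28 Fe, equivalent to 0.28/1 = 0.2800 mol FeO.
M(FeO) = 1×55.845 + 1×15.999 = 71.844 g/mol.
Mass of FeO per formula unit = 0.2800 × 71.844 = 20.116 g.
FeO wt% = 20.116 / 225.378 × 100 = 8.93%.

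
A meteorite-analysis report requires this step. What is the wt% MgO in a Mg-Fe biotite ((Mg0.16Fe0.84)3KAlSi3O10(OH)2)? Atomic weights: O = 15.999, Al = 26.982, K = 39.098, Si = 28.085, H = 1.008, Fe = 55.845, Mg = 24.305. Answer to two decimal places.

3.89 wt%

Molar mass of (Mg0.16Fe0.84)3KAlSi3O10(OH)2 = 0.48×24.305 + 2.52×55.845 + 1×39.098 + 1×26.982 + 3×28.085 + 12×15.999 + 2×1.008 = 496.735 g/mol.
Each formula unit contains 0.48 Mg, equivalent to 0.48/1 = 0.4800 mol MgO.
M(MgO) = 1×24.305 + 1×15.999 = 40.304 g/mol.
Mass of MgO per formula unit = 0.4800 × 40.304 = 19.346 g.
MgO wt% = 19.346 / 496.735 × 100 = 3.89%.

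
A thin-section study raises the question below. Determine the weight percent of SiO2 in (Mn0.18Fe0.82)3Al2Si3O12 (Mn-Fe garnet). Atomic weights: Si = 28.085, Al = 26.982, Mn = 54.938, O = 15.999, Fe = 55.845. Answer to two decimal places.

Molar mass of (Mn0.18Fe0.82)3Al2Si3O12 = 0.54*54.938 + 2.46*55.845 + 2*26.982 + 3*28.085 + 12*15.999 = 497.252 g/mol.
Each formula unit contains 3 Si, equivalent to 3/1 = 3.0000 mol SiO2.
M(SiO2) = 1×28.085 + 2×15.999 = 60.083 g/mol.
Mass of SiO2 per formula unit = 3.0000 × 60.083 = 180.249 g.
SiO2 wt% = 180.249 / 497.252 × 100 = 36.25%.

36.25 wt%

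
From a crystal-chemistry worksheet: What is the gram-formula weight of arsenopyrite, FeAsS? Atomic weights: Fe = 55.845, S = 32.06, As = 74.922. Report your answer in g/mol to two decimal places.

M = 1·55.845 + 1·74.922 + 1·32.06

162.83 g/mol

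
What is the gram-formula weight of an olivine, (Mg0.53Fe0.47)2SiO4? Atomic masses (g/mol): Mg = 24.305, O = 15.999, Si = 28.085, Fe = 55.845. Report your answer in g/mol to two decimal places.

M = 1.06(24.305) + 0.94(55.845) + 1(28.085) + 4(15.999)

170.34 g/mol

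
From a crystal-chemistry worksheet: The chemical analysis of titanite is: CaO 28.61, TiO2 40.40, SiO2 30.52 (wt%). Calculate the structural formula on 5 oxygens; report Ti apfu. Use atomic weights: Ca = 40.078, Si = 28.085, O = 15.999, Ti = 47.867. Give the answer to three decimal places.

28.61 wt% CaO ÷ 56.077 g/mol = 0.51019 mol, giving 0.51019 Ca and 0.51019 O.
40.40 wt% TiO2 ÷ 79.865 g/mol = 0.50585 mol, giving 0.50585 Ti and 1.01170 O.
30.52 wt% SiO2 ÷ 60.083 g/mol = 0.50796 mol, giving 0.50796 Si and 1.01592 O.
Oxygen sums to 2.53781; scaling by 5/2.53781 = 1.97020 puts the formula on 5 O.
Ti: 0.50585 × 1.97020 = 0.997 atoms per formula unit.

0.997 Ti apfu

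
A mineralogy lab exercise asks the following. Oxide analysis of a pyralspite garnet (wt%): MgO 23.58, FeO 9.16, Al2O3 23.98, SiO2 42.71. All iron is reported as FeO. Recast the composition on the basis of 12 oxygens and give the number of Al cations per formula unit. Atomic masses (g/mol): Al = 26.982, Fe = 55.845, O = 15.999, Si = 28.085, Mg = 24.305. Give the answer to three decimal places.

23.58 wt% MgO ÷ 40.304 g/mol = 0.58505 mol, giving 0.58505 Mg and 0.58505 O.
9.16 wt% FeO ÷ 71.844 g/mol = 0.12750 mol, giving 0.12750 Fe and 0.12750 O.
23.98 wt% Al2O3 ÷ 101.961 g/mol = 0.23519 mol, giving 0.47038 Al and 0.70557 O.
42.71 wt% SiO2 ÷ 60.083 g/mol = 0.71085 mol, giving 0.71085 Si and 1.42170 O.
Oxygen sums to 2.83982; scaling by 12/2.83982 = 4.22562 puts the formula on 12 O.
Al: 0.47038 × 4.22562 = 1.988 atoms per formula unit.

1.988 Al apfu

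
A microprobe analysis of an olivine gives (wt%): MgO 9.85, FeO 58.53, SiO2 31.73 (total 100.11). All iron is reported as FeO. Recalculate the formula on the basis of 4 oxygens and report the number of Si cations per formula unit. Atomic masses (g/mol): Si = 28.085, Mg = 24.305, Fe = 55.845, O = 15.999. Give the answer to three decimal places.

9.85 wt% MgO ÷ 40.304 g/mol = 0.24439 mol, giving 0.24439 Mg and 0.24439 O.
58.53 wt% FeO ÷ 71.844 g/mol = 0.81468 mol, giving 0.81468 Fe and 0.81468 O.
31.73 wt% SiO2 ÷ 60.083 g/mol = 0.52810 mol, giving 0.52810 Si and 1.05620 O.
Oxygen sums to 2.11527; scaling by 4/2.11527 = 1.89101 puts the formula on 4 O.
Si: 0.52810 × 1.89101 = 0.999 atoms per formula unit.

0.999 Si apfu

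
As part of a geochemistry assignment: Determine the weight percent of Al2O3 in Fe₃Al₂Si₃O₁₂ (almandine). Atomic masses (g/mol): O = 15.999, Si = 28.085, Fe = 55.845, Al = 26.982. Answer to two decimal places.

20.48 wt%

M(Fe₃Al₂Si₃O₁₂) = 497.742 g/mol; M(Al2O3) = 101.961 g/mol.
Moles Al2O3 per formula unit = 2 Al ÷ 2 = 1.0000.
Al2O3 fraction = (1.0000 × 101.961) / 497.742 = 101.961/497.742 = 0.2048.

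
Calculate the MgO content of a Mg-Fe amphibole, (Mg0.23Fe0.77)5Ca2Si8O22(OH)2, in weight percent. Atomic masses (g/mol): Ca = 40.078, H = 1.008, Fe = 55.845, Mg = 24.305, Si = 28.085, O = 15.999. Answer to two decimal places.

Formula mass = 933.782 g/mol.
1.15 Mg → 1.1500 mol MgO per formula unit; M(MgO) = 40.304, so MgO mass = 46.350 g.
46.350/933.782 × 100 = 4.96 wt%.

4.96 wt%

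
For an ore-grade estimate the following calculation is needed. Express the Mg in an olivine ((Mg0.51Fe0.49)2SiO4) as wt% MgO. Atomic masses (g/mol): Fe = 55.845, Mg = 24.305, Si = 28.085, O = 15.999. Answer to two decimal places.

Formula mass = 171.600 g/mol.
1.02 Mg → 1.0200 mol MgO per formula unit; M(MgO) = 40.304, so MgO mass = 41.110 g.
41.110/171.600 × 100 = 23.96 wt%.

23.96 wt%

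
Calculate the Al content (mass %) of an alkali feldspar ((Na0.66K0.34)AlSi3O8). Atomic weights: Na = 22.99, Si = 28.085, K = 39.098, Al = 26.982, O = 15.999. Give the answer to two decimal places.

10.08 mass %

Formula mass = 0.66·22.99 + 0.34·39.098 + 1·26.982 + 3·28.085 + 8·15.999 = 267.696 g/mol, of which 26.982 g is Al.
So Al makes up 26.982/267.696 = 0.1008 of the mass, i.e. 10.08%.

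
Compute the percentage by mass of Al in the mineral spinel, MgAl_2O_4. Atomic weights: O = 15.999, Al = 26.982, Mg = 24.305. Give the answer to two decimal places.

37.93 weight percent

M(MgAl_2O_4) = 142.265 g/mol.
Al contributes 2 × 26.982 = 53.964 g per mole.
53.964/142.265 = 0.3793 → 37.93%.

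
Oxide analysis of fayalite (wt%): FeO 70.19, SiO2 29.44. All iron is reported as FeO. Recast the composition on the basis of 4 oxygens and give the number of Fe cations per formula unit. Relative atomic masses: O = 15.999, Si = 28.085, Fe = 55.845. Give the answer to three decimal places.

1.997 Fe apfu

FeO (M=71.844): mol = 0.97698; Fe = 0.97698, O = 0.97698.
SiO2 (M=60.083): mol = 0.48999; Si = 0.48999, O = 0.97998.
ΣO = 1.95696; factor = 4/ΣO = 2.04399.
Fe apfu = 0.97698 × 2.04399 = 1.997.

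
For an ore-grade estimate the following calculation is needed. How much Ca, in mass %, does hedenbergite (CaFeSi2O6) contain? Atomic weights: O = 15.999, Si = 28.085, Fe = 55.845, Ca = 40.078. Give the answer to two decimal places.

16.15 mass %

Molar mass of CaFeSi2O6: 1*40.078 + 1*55.845 + 2*28.085 + 6*15.999 = 248.087 g/mol.
Mass of Ca per formula unit: 1 × 40.078 = 40.078 g.
Weight fraction Ca = 40.078 / 248.087 = 0.1615.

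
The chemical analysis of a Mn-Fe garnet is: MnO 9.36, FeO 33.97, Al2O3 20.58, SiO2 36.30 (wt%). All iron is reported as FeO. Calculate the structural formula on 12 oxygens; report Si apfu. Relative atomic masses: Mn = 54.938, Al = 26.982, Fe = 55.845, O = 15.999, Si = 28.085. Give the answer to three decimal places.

MnO (M=70.937): mol = 0.13195; Mn = 0.13195, O = 0.13195.
FeO (M=71.844): mol = 0.47283; Fe = 0.47283, O = 0.47283.
Al2O3 (M=101.961): mol = 0.20184; Al = 0.40368, O = 0.60552.
SiO2 (M=60.083): mol = 0.60416; Si = 0.60416, O = 1.20832.
ΣO = 2.41862; factor = 12/ΣO = 4.96151.
Si apfu = 0.60416 × 4.96151 = 2.998.

2.998 Si apfu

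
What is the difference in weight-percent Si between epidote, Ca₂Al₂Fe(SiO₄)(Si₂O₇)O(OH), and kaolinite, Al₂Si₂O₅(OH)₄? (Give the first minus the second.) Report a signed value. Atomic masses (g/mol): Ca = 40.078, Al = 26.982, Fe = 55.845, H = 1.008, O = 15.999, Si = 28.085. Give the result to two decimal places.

-4.32 percentage points

M(Ca₂Al₂Fe(SiO₄)(Si₂O₇)O(OH)) = 483.215 g/mol, so wt% Si = 84.255/483.215 × 100 = 17.44%.
M(Al₂Si₂O₅(OH)₄) = 258.157 g/mol, so wt% Si = 56.170/258.157 × 100 = 21.76%.
17.44 − 21.76 = -4.32 pp.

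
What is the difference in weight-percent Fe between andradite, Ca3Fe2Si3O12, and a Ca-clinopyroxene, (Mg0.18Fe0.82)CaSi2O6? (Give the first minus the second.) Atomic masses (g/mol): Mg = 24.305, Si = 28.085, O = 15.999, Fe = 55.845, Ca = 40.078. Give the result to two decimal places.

First mineral: 111.690 g Fe in 508.167 g formula = 21.98 wt% Fe.
Second mineral: 45.793 g Fe in 242.410 g formula = 18.89 wt% Fe.
21.98% − 18.89% gives a difference of 3.09 percentage points.

3.09 percentage points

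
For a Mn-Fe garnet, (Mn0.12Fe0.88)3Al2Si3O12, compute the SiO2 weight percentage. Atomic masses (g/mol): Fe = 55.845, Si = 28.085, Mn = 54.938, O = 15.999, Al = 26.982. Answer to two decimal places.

M((Mn0.12Fe0.88)3Al2Si3O12) = 497.415 g/mol; M(SiO2) = 60.083 g/mol.
Moles SiO2 per formula unit = 3 Si ÷ 1 = 3.0000.
SiO2 fraction = (3.0000 × 60.083) / 497.415 = 180.249/497.415 = 0.3624.

36.24 wt%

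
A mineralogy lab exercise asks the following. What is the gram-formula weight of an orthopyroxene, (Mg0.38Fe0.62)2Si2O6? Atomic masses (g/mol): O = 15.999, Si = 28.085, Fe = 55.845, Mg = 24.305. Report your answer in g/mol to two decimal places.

The formula mass is the sum 0.76(24.305) + 1.24(55.845) + 2(28.085) + 6(15.999).

239.88 g/mol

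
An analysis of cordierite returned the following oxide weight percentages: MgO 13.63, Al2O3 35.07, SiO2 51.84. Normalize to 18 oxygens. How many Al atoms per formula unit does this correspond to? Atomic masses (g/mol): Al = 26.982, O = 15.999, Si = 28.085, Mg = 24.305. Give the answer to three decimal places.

4.000 Al apfu

MgO (M=40.304): mol = 0.33818; Mg = 0.33818, O = 0.33818.
Al2O3 (M=101.961): mol = 0.34396; Al = 0.68792, O = 1.03188.
SiO2 (M=60.083): mol = 0.86281; Si = 0.86281, O = 1.72562.
ΣO = 3.09568; factor = 18/ΣO = 5.81455.
Al apfu = 0.68792 × 5.81455 = 4.000.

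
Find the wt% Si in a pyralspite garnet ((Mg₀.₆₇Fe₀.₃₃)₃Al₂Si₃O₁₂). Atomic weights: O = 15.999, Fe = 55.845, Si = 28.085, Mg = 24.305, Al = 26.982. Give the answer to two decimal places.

Formula mass = 2.01*24.305 + 0.99*55.845 + 2*26.982 + 3*28.085 + 12*15.999 = 434.347 g/mol, of which 84.255 g is Si.
So Si makes up 84.255/434.347 = 0.1940 of the mass, i.e. 19.40%.

19.40 weight percent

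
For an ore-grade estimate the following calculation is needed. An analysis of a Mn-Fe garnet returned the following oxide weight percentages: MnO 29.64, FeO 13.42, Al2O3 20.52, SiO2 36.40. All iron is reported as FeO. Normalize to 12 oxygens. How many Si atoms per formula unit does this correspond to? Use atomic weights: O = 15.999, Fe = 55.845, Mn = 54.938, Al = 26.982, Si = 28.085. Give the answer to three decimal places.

MnO: 29.64/70.937 = 0.41784 mol → 0.41784 mol Mn, 0.41784 mol O.
FeO: 13.42/71.844 = 0.18679 mol → 0.18679 mol Fe, 0.18679 mol O.
Al2O3: 20.52/101.961 = 0.20125 mol → 0.40250 mol Al, 0.60375 mol O.
SiO2: 36.40/60.083 = 0.60583 mol → 0.60583 mol Si, 1.21166 mol O.
Total oxygen = 2.42004 mol. Normalization factor = 12/2.42004 = 4.95860.
Si per 12 O = 0.60583 × 4.95860 = 3.004.

3.004 Si apfu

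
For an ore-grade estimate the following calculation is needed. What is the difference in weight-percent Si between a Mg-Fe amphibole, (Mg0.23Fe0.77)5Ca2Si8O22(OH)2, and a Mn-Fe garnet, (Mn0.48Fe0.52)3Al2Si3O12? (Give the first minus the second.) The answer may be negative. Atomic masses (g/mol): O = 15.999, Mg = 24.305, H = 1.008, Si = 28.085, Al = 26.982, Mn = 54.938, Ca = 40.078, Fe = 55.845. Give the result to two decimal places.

7.09 percentage points

M((Mg0.23Fe0.77)5Ca2Si8O22(OH)2) = 933.782 g/mol, so wt% Si = 224.680/933.782 × 100 = 24.06%.
M((Mn0.48Fe0.52)3Al2Si3O12) = 496.436 g/mol, so wt% Si = 84.255/496.436 × 100 = 16.97%.
24.06 − 16.97 = 7.09 pp.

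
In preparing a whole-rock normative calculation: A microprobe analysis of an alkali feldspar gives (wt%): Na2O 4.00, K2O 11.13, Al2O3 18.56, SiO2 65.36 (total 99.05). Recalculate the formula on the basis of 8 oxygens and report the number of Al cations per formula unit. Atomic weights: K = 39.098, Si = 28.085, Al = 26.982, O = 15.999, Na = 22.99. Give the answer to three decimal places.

Na2O (M=61.979): mol = 0.06454; Na = 0.12908, O = 0.06454.
K2O (M=94.195): mol = 0.11816; K = 0.23632, O = 0.11816.
Al2O3 (M=101.961): mol = 0.18203; Al = 0.36406, O = 0.54609.
SiO2 (M=60.083): mol = 1.08783; Si = 1.08783, O = 2.17566.
ΣO = 2.90445; factor = 8/ΣO = 2.75439.
Al apfu = 0.36406 × 2.75439 = 1.003.

1.003 Al apfu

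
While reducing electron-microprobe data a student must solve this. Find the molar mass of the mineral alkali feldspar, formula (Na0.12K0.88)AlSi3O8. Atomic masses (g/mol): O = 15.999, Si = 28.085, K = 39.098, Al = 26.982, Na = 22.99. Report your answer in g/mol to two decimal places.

276.39 g/mol

M = 0.12*22.99 + 0.88*39.098 + 1*26.982 + 3*28.085 + 8*15.999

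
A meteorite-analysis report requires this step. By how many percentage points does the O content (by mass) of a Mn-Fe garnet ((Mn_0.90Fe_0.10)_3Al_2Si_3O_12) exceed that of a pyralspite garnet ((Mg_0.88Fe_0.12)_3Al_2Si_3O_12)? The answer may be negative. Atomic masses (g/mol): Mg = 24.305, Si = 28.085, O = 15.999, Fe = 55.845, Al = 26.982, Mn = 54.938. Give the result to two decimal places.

-7.56 percentage points

First mineral: 191.988 g O in 495.293 g formula = 38.76 wt% O.
Second mineral: 191.988 g O in 414.476 g formula = 46.32 wt% O.
38.76% − 46.32% gives a difference of -7.56 percentage points.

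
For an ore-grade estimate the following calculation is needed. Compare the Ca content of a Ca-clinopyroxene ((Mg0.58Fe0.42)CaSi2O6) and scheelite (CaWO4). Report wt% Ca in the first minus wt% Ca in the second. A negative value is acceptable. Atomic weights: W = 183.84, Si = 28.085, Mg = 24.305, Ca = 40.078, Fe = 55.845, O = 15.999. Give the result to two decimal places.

3.52 percentage points

First mineral: 40.078 g Ca in 229.794 g formula = 17.44 wt% Ca.
Second mineral: 40.078 g Ca in 287.914 g formula = 13.92 wt% Ca.
17.44% − 13.92% gives a difference of 3.52 percentage points.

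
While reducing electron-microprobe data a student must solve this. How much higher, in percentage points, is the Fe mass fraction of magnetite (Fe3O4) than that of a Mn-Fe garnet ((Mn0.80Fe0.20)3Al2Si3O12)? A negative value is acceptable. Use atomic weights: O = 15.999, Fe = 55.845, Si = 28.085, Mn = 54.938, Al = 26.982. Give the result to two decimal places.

First mineral: 167.535 g Fe in 231.531 g formula = 72.36 wt% Fe.
Second mineral: 33.507 g Fe in 495.565 g formula = 6.76 wt% Fe.
72.36% − 6.76% gives a difference of 65.60 percentage points.

65.60 percentage points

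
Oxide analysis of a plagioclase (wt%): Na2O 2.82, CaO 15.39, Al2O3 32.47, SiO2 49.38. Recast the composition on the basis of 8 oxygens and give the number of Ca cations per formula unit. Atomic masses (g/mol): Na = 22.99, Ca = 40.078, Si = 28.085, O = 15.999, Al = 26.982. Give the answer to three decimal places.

0.752 Ca apfu

2.82 wt% Na2O ÷ 61.979 g/mol = 0.04550 mol, giving 0.09100 Na and 0.04550 O.
15.39 wt% CaO ÷ 56.077 g/mol = 0.27444 mol, giving 0.27444 Ca and 0.27444 O.
32.47 wt% Al2O3 ÷ 101.961 g/mol = 0.31846 mol, giving 0.63692 Al and 0.95538 O.
49.38 wt% SiO2 ÷ 60.083 g/mol = 0.82186 mol, giving 0.82186 Si and 1.64372 O.
Oxygen sums to 2.91904; scaling by 8/2.91904 = 2.74063 puts the formula on 8 O.
Ca: 0.27444 × 2.74063 = 0.752 atoms per formula unit.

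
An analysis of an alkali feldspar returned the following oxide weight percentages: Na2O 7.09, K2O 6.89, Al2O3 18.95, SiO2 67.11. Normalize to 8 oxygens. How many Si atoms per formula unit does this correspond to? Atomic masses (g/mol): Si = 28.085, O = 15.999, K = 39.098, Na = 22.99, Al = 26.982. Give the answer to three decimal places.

7.09 wt% Na2O ÷ 61.979 g/mol = 0.11439 mol, giving 0.22878 Na and 0.11439 O.
6.89 wt% K2O ÷ 94.195 g/mol = 0.07315 mol, giving 0.14630 K and 0.07315 O.
18.95 wt% Al2O3 ÷ 101.961 g/mol = 0.18586 mol, giving 0.37172 Al and 0.55758 O.
67.11 wt% SiO2 ÷ 60.083 g/mol = 1.11695 mol, giving 1.11695 Si and 2.23390 O.
Oxygen sums to 2.97902; scaling by 8/2.97902 = 2.68545 puts the formula on 8 O.
Si: 1.11695 × 2.68545 = 3.000 atoms per formula unit.

3.000 Si apfu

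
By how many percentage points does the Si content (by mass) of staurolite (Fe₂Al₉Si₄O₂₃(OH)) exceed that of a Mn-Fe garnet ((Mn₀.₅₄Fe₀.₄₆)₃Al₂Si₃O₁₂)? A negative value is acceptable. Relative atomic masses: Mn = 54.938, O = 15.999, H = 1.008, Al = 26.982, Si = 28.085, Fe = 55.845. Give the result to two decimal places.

Si in Fe₂Al₉Si₄O₂₃(OH): molar mass 851.852 g/mol; 4×28.085 = 112.340 g → 13.19 wt%.
Si in (Mn₀.₅₄Fe₀.₄₆)₃Al₂Si₃O₁₂: molar mass 496.273 g/mol; 3×28.085 = 84.255 g → 16.98 wt%.
Difference = 13.19 − 16.98 = -3.79 percentage points.

-3.79 percentage points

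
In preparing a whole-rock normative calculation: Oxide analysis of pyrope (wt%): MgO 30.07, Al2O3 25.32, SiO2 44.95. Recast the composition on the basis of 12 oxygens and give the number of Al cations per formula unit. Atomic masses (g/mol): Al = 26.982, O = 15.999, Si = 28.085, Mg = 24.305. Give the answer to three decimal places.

MgO: 30.07/40.304 = 0.74608 mol → 0.74608 mol Mg, 0.74608 mol O.
Al2O3: 25.32/101.961 = 0.24833 mol → 0.49666 mol Al, 0.74499 mol O.
SiO2: 44.95/60.083 = 0.74813 mol → 0.74813 mol Si, 1.49626 mol O.
Total oxygen = 2.98733 mol. Normalization factor = 12/2.98733 = 4.01696.
Al per 12 O = 0.49666 × 4.01696 = 1.995.

1.995 Al apfu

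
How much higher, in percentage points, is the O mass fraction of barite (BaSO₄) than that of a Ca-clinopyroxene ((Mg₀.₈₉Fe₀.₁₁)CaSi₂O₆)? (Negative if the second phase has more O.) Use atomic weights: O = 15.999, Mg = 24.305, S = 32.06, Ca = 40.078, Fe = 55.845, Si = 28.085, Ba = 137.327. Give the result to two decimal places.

-16.21 percentage points

M(BaSO₄) = 233.383 g/mol, so wt% O = 63.996/233.383 × 100 = 27.42%.
M((Mg₀.₈₉Fe₀.₁₁)CaSi₂O₆) = 220.016 g/mol, so wt% O = 95.994/220.016 × 100 = 43.63%.
27.42 − 43.63 = -16.21 pp.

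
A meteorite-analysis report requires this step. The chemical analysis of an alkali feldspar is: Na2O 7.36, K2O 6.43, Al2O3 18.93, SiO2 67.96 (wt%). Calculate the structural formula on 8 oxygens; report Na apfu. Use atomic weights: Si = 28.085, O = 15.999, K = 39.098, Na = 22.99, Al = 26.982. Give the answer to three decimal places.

Na2O: 7.36/61.979 = 0.11875 mol → 0.23750 mol Na, 0.11875 mol O.
K2O: 6.43/94.195 = 0.06826 mol → 0.13652 mol K, 0.06826 mol O.
Al2O3: 18.93/101.961 = 0.18566 mol → 0.37132 mol Al, 0.55698 mol O.
SiO2: 67.96/60.083 = 1.13110 mol → 1.13110 mol Si, 2.26220 mol O.
Total oxygen = 3.00619 mol. Normalization factor = 8/3.00619 = 2.66118.
Na per 8 O = 0.23750 × 2.66118 = 0.632.

0.632 Na apfu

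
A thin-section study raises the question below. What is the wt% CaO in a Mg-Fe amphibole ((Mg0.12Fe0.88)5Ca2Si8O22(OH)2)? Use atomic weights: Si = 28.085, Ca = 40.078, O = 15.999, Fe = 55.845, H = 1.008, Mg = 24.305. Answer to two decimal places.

11.79 wt%

M((Mg0.12Fe0.88)5Ca2Si8O22(OH)2) = 951.129 g/mol; M(CaO) = 56.077 g/mol.
Moles CaO per formula unit = 2 Ca ÷ 1 = 2.0000.
CaO fraction = (2.0000 × 56.077) / 951.129 = 112.154/951.129 = 0.1179.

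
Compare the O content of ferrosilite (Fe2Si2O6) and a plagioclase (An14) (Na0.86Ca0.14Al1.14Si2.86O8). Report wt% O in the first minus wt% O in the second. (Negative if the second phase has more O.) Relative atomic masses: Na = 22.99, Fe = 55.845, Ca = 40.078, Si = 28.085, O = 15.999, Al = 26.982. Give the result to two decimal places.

-12.02 percentage points

First mineral: 95.994 g O in 263.854 g formula = 36.38 wt% O.
Second mineral: 127.992 g O in 264.457 g formula = 48.40 wt% O.
36.38% − 48.40% gives a difference of -12.02 percentage points.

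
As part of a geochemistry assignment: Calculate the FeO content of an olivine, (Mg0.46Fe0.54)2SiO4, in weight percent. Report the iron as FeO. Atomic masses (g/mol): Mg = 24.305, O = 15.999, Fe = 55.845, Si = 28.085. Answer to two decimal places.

44.40 wt%

M((Mg0.46Fe0.54)2SiO4) = 174.754 g/mol; M(FeO) = 71.844 g/mol.
Moles FeO per formula unit = 1.08 Fe ÷ 1 = 1.0800.
FeO fraction = (1.0800 × 71.844) / 174.754 = 77.592/174.754 = 0.4440.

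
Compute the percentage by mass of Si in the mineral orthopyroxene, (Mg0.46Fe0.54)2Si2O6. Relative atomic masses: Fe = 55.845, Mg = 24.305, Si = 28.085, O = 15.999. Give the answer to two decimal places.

23.92 wt%

Molar mass of (Mg0.46Fe0.54)2Si2O6: 0.92×24.305 + 1.08×55.845 + 2×28.085 + 6×15.999 = 234.837 g/mol.
Mass of Si per formula unit: 2 × 28.085 = 56.170 g.
Weight fraction Si = 56.170 / 234.837 = 0.2392.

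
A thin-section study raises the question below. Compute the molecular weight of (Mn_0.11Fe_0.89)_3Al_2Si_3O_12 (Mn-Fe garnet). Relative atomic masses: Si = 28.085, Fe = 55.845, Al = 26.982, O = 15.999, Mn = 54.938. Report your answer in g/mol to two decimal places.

The formula mass is the sum 0.33×54.938 + 2.67×55.845 + 2×26.982 + 3×28.085 + 12×15.999.

497.44 g/mol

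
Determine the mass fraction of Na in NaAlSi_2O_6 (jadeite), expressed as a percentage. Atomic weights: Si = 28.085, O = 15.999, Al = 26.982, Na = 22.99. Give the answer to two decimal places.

11.37 weight percent

Formula mass = 1*22.99 + 1*26.982 + 2*28.085 + 6*15.999 = 202.136 g/mol, of which 22.990 g is Na.
So Na makes up 22.990/202.136 = 0.1137 of the mass, i.e. 11.37%.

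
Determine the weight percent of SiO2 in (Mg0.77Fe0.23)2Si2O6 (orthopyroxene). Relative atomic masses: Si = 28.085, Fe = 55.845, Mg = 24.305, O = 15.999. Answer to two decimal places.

55.82 wt%

Molar mass of (Mg0.77Fe0.23)2Si2O6 = 1.54·24.305 + 0.46·55.845 + 2·28.085 + 6·15.999 = 215.282 g/mol.
Each formula unit contains 2 Si, equivalent to 2/1 = 2.0000 mol SiO2.
M(SiO2) = 1×28.085 + 2×15.999 = 60.083 g/mol.
Mass of SiO2 per formula unit = 2.0000 × 60.083 = 120.166 g.
SiO2 wt% = 120.166 / 215.282 × 100 = 55.82%.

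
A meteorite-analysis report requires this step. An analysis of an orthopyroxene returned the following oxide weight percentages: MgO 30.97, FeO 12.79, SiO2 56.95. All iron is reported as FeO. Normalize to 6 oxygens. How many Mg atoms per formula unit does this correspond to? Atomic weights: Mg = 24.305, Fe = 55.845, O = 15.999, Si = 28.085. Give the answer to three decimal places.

MgO (M=40.304): mol = 0.76841; Mg = 0.76841, O = 0.76841.
FeO (M=71.844): mol = 0.17802; Fe = 0.17802, O = 0.17802.
SiO2 (M=60.083): mol = 0.94786; Si = 0.94786, O = 1.89572.
ΣO = 2.84215; factor = 6/ΣO = 2.11108.
Mg apfu = 0.76841 × 2.11108 = 1.622.

1.622 Mg apfu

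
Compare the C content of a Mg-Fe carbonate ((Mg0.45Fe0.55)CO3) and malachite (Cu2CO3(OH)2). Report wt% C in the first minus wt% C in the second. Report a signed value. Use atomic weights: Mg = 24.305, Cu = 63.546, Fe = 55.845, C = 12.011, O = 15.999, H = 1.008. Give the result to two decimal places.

M((Mg0.45Fe0.55)CO3) = 101.660 g/mol, so wt% C = 12.011/101.660 × 100 = 11.81%.
M(Cu2CO3(OH)2) = 221.114 g/mol, so wt% C = 12.011/221.114 × 100 = 5.43%.
11.81 − 5.43 = 6.38 pp.

6.38 percentage points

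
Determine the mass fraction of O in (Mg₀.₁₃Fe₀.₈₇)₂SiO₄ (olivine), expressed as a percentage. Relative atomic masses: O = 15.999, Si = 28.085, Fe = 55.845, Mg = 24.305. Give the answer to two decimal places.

M((Mg₀.₁₃Fe₀.₈₇)₂SiO₄) = 195.571 g/mol.
O contributes 4 × 15.999 = 63.996 g per mole.
63.996/195.571 = 0.3272 → 32.72%.

32.72 weight percent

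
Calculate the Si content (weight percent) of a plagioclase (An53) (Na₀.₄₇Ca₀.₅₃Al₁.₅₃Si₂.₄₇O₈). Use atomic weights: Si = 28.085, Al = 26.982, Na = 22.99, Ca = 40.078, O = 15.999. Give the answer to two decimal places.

25.63 weight percent

M(Na₀.₄₇Ca₀.₅₃Al₁.₅₃Si₂.₄₇O₈) = 270.691 g/mol.
Si contributes 2.47 × 28.085 = 69.370 g per mole.
69.370/270.691 = 0.2563 → 25.63%.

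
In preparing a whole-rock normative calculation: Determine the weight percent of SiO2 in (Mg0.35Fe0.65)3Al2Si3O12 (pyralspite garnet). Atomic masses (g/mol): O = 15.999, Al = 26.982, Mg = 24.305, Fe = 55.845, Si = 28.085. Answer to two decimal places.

38.79 wt%

Molar mass of (Mg0.35Fe0.65)3Al2Si3O12 = 1.05*24.305 + 1.95*55.845 + 2*26.982 + 3*28.085 + 12*15.999 = 464.625 g/mol.
Each formula unit contains 3 Si, equivalent to 3/1 = 3.0000 mol SiO2.
M(SiO2) = 1×28.085 + 2×15.999 = 60.083 g/mol.
Mass of SiO2 per formula unit = 3.0000 × 60.083 = 180.249 g.
SiO2 wt% = 180.249 / 464.625 × 100 = 38.79%.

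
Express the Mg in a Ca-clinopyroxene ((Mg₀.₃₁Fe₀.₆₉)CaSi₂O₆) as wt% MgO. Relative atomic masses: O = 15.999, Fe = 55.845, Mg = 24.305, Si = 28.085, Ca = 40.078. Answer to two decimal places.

5.24 wt%

Molar mass of (Mg₀.₃₁Fe₀.₆₉)CaSi₂O₆ = 0.31×24.305 + 0.69×55.845 + 1×40.078 + 2×28.085 + 6×15.999 = 238.310 g/mol.
Each formula unit contains 0.31 Mg, equivalent to 0.31/1 = 0.3100 mol MgO.
M(MgO) = 1×24.305 + 1×15.999 = 40.304 g/mol.
Mass of MgO per formula unit = 0.3100 × 40.304 = 12.494 g.
MgO wt% = 12.494 / 238.310 × 100 = 5.24%.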